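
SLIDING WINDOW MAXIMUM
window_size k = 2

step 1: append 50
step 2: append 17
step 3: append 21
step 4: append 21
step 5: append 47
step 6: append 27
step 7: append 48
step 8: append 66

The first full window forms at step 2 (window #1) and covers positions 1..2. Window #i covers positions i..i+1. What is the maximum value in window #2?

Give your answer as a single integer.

Answer: 21

Derivation:
step 1: append 50 -> window=[50] (not full yet)
step 2: append 17 -> window=[50, 17] -> max=50
step 3: append 21 -> window=[17, 21] -> max=21
Window #2 max = 21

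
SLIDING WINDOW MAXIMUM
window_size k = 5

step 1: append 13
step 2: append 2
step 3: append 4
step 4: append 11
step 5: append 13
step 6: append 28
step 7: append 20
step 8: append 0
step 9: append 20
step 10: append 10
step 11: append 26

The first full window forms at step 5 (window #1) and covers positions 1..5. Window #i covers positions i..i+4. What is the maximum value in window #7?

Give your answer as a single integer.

step 1: append 13 -> window=[13] (not full yet)
step 2: append 2 -> window=[13, 2] (not full yet)
step 3: append 4 -> window=[13, 2, 4] (not full yet)
step 4: append 11 -> window=[13, 2, 4, 11] (not full yet)
step 5: append 13 -> window=[13, 2, 4, 11, 13] -> max=13
step 6: append 28 -> window=[2, 4, 11, 13, 28] -> max=28
step 7: append 20 -> window=[4, 11, 13, 28, 20] -> max=28
step 8: append 0 -> window=[11, 13, 28, 20, 0] -> max=28
step 9: append 20 -> window=[13, 28, 20, 0, 20] -> max=28
step 10: append 10 -> window=[28, 20, 0, 20, 10] -> max=28
step 11: append 26 -> window=[20, 0, 20, 10, 26] -> max=26
Window #7 max = 26

Answer: 26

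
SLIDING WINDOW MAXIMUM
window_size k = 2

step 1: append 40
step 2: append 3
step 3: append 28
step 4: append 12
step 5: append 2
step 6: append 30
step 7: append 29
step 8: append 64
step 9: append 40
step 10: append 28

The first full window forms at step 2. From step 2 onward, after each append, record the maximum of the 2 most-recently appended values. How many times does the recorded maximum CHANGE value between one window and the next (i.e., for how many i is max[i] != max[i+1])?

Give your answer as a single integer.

Answer: 5

Derivation:
step 1: append 40 -> window=[40] (not full yet)
step 2: append 3 -> window=[40, 3] -> max=40
step 3: append 28 -> window=[3, 28] -> max=28
step 4: append 12 -> window=[28, 12] -> max=28
step 5: append 2 -> window=[12, 2] -> max=12
step 6: append 30 -> window=[2, 30] -> max=30
step 7: append 29 -> window=[30, 29] -> max=30
step 8: append 64 -> window=[29, 64] -> max=64
step 9: append 40 -> window=[64, 40] -> max=64
step 10: append 28 -> window=[40, 28] -> max=40
Recorded maximums: 40 28 28 12 30 30 64 64 40
Changes between consecutive maximums: 5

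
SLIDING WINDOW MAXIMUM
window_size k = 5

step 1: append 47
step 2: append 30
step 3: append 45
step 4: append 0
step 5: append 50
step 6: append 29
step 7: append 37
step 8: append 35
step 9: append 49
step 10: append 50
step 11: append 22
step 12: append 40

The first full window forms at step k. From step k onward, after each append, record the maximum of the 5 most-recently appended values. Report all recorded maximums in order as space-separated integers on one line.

Answer: 50 50 50 50 50 50 50 50

Derivation:
step 1: append 47 -> window=[47] (not full yet)
step 2: append 30 -> window=[47, 30] (not full yet)
step 3: append 45 -> window=[47, 30, 45] (not full yet)
step 4: append 0 -> window=[47, 30, 45, 0] (not full yet)
step 5: append 50 -> window=[47, 30, 45, 0, 50] -> max=50
step 6: append 29 -> window=[30, 45, 0, 50, 29] -> max=50
step 7: append 37 -> window=[45, 0, 50, 29, 37] -> max=50
step 8: append 35 -> window=[0, 50, 29, 37, 35] -> max=50
step 9: append 49 -> window=[50, 29, 37, 35, 49] -> max=50
step 10: append 50 -> window=[29, 37, 35, 49, 50] -> max=50
step 11: append 22 -> window=[37, 35, 49, 50, 22] -> max=50
step 12: append 40 -> window=[35, 49, 50, 22, 40] -> max=50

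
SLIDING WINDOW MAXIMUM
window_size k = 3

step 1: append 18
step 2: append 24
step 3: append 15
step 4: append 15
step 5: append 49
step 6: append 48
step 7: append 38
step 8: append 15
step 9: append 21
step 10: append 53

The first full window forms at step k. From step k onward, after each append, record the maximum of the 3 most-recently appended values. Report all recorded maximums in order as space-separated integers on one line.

Answer: 24 24 49 49 49 48 38 53

Derivation:
step 1: append 18 -> window=[18] (not full yet)
step 2: append 24 -> window=[18, 24] (not full yet)
step 3: append 15 -> window=[18, 24, 15] -> max=24
step 4: append 15 -> window=[24, 15, 15] -> max=24
step 5: append 49 -> window=[15, 15, 49] -> max=49
step 6: append 48 -> window=[15, 49, 48] -> max=49
step 7: append 38 -> window=[49, 48, 38] -> max=49
step 8: append 15 -> window=[48, 38, 15] -> max=48
step 9: append 21 -> window=[38, 15, 21] -> max=38
step 10: append 53 -> window=[15, 21, 53] -> max=53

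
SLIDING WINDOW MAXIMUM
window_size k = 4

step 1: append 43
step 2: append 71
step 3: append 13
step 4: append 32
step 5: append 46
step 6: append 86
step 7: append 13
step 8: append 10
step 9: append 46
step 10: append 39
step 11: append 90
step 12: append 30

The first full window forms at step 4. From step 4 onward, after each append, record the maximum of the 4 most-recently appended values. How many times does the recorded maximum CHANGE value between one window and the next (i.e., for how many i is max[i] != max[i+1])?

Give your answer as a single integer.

Answer: 3

Derivation:
step 1: append 43 -> window=[43] (not full yet)
step 2: append 71 -> window=[43, 71] (not full yet)
step 3: append 13 -> window=[43, 71, 13] (not full yet)
step 4: append 32 -> window=[43, 71, 13, 32] -> max=71
step 5: append 46 -> window=[71, 13, 32, 46] -> max=71
step 6: append 86 -> window=[13, 32, 46, 86] -> max=86
step 7: append 13 -> window=[32, 46, 86, 13] -> max=86
step 8: append 10 -> window=[46, 86, 13, 10] -> max=86
step 9: append 46 -> window=[86, 13, 10, 46] -> max=86
step 10: append 39 -> window=[13, 10, 46, 39] -> max=46
step 11: append 90 -> window=[10, 46, 39, 90] -> max=90
step 12: append 30 -> window=[46, 39, 90, 30] -> max=90
Recorded maximums: 71 71 86 86 86 86 46 90 90
Changes between consecutive maximums: 3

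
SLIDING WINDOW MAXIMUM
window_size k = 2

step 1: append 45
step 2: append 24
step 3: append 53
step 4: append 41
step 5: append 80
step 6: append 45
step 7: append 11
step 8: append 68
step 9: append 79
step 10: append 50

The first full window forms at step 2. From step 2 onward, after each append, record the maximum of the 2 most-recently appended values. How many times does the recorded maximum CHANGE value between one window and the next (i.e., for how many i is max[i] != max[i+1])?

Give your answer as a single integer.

step 1: append 45 -> window=[45] (not full yet)
step 2: append 24 -> window=[45, 24] -> max=45
step 3: append 53 -> window=[24, 53] -> max=53
step 4: append 41 -> window=[53, 41] -> max=53
step 5: append 80 -> window=[41, 80] -> max=80
step 6: append 45 -> window=[80, 45] -> max=80
step 7: append 11 -> window=[45, 11] -> max=45
step 8: append 68 -> window=[11, 68] -> max=68
step 9: append 79 -> window=[68, 79] -> max=79
step 10: append 50 -> window=[79, 50] -> max=79
Recorded maximums: 45 53 53 80 80 45 68 79 79
Changes between consecutive maximums: 5

Answer: 5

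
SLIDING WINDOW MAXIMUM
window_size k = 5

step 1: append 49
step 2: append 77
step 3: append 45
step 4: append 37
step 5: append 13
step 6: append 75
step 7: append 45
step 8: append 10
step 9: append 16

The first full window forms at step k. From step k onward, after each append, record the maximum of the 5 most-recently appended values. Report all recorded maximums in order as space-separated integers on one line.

Answer: 77 77 75 75 75

Derivation:
step 1: append 49 -> window=[49] (not full yet)
step 2: append 77 -> window=[49, 77] (not full yet)
step 3: append 45 -> window=[49, 77, 45] (not full yet)
step 4: append 37 -> window=[49, 77, 45, 37] (not full yet)
step 5: append 13 -> window=[49, 77, 45, 37, 13] -> max=77
step 6: append 75 -> window=[77, 45, 37, 13, 75] -> max=77
step 7: append 45 -> window=[45, 37, 13, 75, 45] -> max=75
step 8: append 10 -> window=[37, 13, 75, 45, 10] -> max=75
step 9: append 16 -> window=[13, 75, 45, 10, 16] -> max=75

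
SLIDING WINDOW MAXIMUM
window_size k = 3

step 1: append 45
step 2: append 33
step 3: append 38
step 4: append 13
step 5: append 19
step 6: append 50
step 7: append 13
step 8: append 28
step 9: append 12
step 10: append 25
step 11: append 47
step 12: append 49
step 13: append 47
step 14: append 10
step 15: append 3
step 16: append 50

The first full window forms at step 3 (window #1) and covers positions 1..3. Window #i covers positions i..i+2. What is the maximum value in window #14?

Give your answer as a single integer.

Answer: 50

Derivation:
step 1: append 45 -> window=[45] (not full yet)
step 2: append 33 -> window=[45, 33] (not full yet)
step 3: append 38 -> window=[45, 33, 38] -> max=45
step 4: append 13 -> window=[33, 38, 13] -> max=38
step 5: append 19 -> window=[38, 13, 19] -> max=38
step 6: append 50 -> window=[13, 19, 50] -> max=50
step 7: append 13 -> window=[19, 50, 13] -> max=50
step 8: append 28 -> window=[50, 13, 28] -> max=50
step 9: append 12 -> window=[13, 28, 12] -> max=28
step 10: append 25 -> window=[28, 12, 25] -> max=28
step 11: append 47 -> window=[12, 25, 47] -> max=47
step 12: append 49 -> window=[25, 47, 49] -> max=49
step 13: append 47 -> window=[47, 49, 47] -> max=49
step 14: append 10 -> window=[49, 47, 10] -> max=49
step 15: append 3 -> window=[47, 10, 3] -> max=47
step 16: append 50 -> window=[10, 3, 50] -> max=50
Window #14 max = 50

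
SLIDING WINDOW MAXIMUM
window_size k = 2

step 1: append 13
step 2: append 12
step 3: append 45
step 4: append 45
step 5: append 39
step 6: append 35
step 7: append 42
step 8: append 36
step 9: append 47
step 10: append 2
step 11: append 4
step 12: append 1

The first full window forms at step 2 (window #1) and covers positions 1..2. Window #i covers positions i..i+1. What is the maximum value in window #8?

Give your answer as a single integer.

step 1: append 13 -> window=[13] (not full yet)
step 2: append 12 -> window=[13, 12] -> max=13
step 3: append 45 -> window=[12, 45] -> max=45
step 4: append 45 -> window=[45, 45] -> max=45
step 5: append 39 -> window=[45, 39] -> max=45
step 6: append 35 -> window=[39, 35] -> max=39
step 7: append 42 -> window=[35, 42] -> max=42
step 8: append 36 -> window=[42, 36] -> max=42
step 9: append 47 -> window=[36, 47] -> max=47
Window #8 max = 47

Answer: 47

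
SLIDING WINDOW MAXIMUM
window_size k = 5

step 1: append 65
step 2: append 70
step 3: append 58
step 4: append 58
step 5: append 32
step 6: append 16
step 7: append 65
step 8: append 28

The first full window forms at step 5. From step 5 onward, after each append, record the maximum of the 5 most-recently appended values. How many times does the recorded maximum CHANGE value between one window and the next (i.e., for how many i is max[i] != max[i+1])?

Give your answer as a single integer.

Answer: 1

Derivation:
step 1: append 65 -> window=[65] (not full yet)
step 2: append 70 -> window=[65, 70] (not full yet)
step 3: append 58 -> window=[65, 70, 58] (not full yet)
step 4: append 58 -> window=[65, 70, 58, 58] (not full yet)
step 5: append 32 -> window=[65, 70, 58, 58, 32] -> max=70
step 6: append 16 -> window=[70, 58, 58, 32, 16] -> max=70
step 7: append 65 -> window=[58, 58, 32, 16, 65] -> max=65
step 8: append 28 -> window=[58, 32, 16, 65, 28] -> max=65
Recorded maximums: 70 70 65 65
Changes between consecutive maximums: 1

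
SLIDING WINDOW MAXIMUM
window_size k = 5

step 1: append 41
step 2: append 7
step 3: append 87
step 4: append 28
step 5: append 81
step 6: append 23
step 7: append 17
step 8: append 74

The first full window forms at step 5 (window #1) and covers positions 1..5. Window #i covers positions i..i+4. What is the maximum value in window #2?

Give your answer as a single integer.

step 1: append 41 -> window=[41] (not full yet)
step 2: append 7 -> window=[41, 7] (not full yet)
step 3: append 87 -> window=[41, 7, 87] (not full yet)
step 4: append 28 -> window=[41, 7, 87, 28] (not full yet)
step 5: append 81 -> window=[41, 7, 87, 28, 81] -> max=87
step 6: append 23 -> window=[7, 87, 28, 81, 23] -> max=87
Window #2 max = 87

Answer: 87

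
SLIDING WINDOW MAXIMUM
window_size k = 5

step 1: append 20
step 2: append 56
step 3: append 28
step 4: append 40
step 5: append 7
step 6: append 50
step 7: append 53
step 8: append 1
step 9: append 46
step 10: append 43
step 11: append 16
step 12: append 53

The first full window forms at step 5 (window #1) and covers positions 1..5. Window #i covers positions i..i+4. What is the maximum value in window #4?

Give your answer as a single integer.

step 1: append 20 -> window=[20] (not full yet)
step 2: append 56 -> window=[20, 56] (not full yet)
step 3: append 28 -> window=[20, 56, 28] (not full yet)
step 4: append 40 -> window=[20, 56, 28, 40] (not full yet)
step 5: append 7 -> window=[20, 56, 28, 40, 7] -> max=56
step 6: append 50 -> window=[56, 28, 40, 7, 50] -> max=56
step 7: append 53 -> window=[28, 40, 7, 50, 53] -> max=53
step 8: append 1 -> window=[40, 7, 50, 53, 1] -> max=53
Window #4 max = 53

Answer: 53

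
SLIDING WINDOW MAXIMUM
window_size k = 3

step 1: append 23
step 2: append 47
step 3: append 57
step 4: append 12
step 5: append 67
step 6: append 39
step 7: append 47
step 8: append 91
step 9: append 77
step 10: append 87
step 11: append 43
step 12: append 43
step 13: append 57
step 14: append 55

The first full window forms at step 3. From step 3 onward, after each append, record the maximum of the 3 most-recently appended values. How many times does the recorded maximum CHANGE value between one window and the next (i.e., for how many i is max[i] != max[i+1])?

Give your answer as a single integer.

step 1: append 23 -> window=[23] (not full yet)
step 2: append 47 -> window=[23, 47] (not full yet)
step 3: append 57 -> window=[23, 47, 57] -> max=57
step 4: append 12 -> window=[47, 57, 12] -> max=57
step 5: append 67 -> window=[57, 12, 67] -> max=67
step 6: append 39 -> window=[12, 67, 39] -> max=67
step 7: append 47 -> window=[67, 39, 47] -> max=67
step 8: append 91 -> window=[39, 47, 91] -> max=91
step 9: append 77 -> window=[47, 91, 77] -> max=91
step 10: append 87 -> window=[91, 77, 87] -> max=91
step 11: append 43 -> window=[77, 87, 43] -> max=87
step 12: append 43 -> window=[87, 43, 43] -> max=87
step 13: append 57 -> window=[43, 43, 57] -> max=57
step 14: append 55 -> window=[43, 57, 55] -> max=57
Recorded maximums: 57 57 67 67 67 91 91 91 87 87 57 57
Changes between consecutive maximums: 4

Answer: 4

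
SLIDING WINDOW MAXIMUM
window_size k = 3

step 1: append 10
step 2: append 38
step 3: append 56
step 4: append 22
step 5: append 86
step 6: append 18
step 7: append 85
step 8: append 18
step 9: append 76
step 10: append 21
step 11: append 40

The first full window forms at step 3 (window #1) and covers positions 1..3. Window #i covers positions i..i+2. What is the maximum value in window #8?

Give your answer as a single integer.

step 1: append 10 -> window=[10] (not full yet)
step 2: append 38 -> window=[10, 38] (not full yet)
step 3: append 56 -> window=[10, 38, 56] -> max=56
step 4: append 22 -> window=[38, 56, 22] -> max=56
step 5: append 86 -> window=[56, 22, 86] -> max=86
step 6: append 18 -> window=[22, 86, 18] -> max=86
step 7: append 85 -> window=[86, 18, 85] -> max=86
step 8: append 18 -> window=[18, 85, 18] -> max=85
step 9: append 76 -> window=[85, 18, 76] -> max=85
step 10: append 21 -> window=[18, 76, 21] -> max=76
Window #8 max = 76

Answer: 76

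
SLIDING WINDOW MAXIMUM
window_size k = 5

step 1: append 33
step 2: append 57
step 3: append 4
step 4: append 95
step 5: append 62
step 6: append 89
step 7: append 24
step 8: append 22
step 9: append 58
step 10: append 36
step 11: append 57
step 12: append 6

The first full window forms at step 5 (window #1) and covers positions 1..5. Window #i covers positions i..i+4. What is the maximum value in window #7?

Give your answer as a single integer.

Answer: 58

Derivation:
step 1: append 33 -> window=[33] (not full yet)
step 2: append 57 -> window=[33, 57] (not full yet)
step 3: append 4 -> window=[33, 57, 4] (not full yet)
step 4: append 95 -> window=[33, 57, 4, 95] (not full yet)
step 5: append 62 -> window=[33, 57, 4, 95, 62] -> max=95
step 6: append 89 -> window=[57, 4, 95, 62, 89] -> max=95
step 7: append 24 -> window=[4, 95, 62, 89, 24] -> max=95
step 8: append 22 -> window=[95, 62, 89, 24, 22] -> max=95
step 9: append 58 -> window=[62, 89, 24, 22, 58] -> max=89
step 10: append 36 -> window=[89, 24, 22, 58, 36] -> max=89
step 11: append 57 -> window=[24, 22, 58, 36, 57] -> max=58
Window #7 max = 58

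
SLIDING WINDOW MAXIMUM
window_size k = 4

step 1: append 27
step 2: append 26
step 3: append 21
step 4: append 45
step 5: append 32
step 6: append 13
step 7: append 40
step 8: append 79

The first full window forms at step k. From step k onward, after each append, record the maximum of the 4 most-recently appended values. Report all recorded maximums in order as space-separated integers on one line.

step 1: append 27 -> window=[27] (not full yet)
step 2: append 26 -> window=[27, 26] (not full yet)
step 3: append 21 -> window=[27, 26, 21] (not full yet)
step 4: append 45 -> window=[27, 26, 21, 45] -> max=45
step 5: append 32 -> window=[26, 21, 45, 32] -> max=45
step 6: append 13 -> window=[21, 45, 32, 13] -> max=45
step 7: append 40 -> window=[45, 32, 13, 40] -> max=45
step 8: append 79 -> window=[32, 13, 40, 79] -> max=79

Answer: 45 45 45 45 79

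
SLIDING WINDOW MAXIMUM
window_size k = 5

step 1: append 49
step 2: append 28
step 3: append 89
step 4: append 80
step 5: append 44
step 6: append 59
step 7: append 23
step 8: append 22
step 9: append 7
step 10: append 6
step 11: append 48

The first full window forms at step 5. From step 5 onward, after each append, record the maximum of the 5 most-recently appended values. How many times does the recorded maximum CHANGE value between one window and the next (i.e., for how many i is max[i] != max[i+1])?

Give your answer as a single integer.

step 1: append 49 -> window=[49] (not full yet)
step 2: append 28 -> window=[49, 28] (not full yet)
step 3: append 89 -> window=[49, 28, 89] (not full yet)
step 4: append 80 -> window=[49, 28, 89, 80] (not full yet)
step 5: append 44 -> window=[49, 28, 89, 80, 44] -> max=89
step 6: append 59 -> window=[28, 89, 80, 44, 59] -> max=89
step 7: append 23 -> window=[89, 80, 44, 59, 23] -> max=89
step 8: append 22 -> window=[80, 44, 59, 23, 22] -> max=80
step 9: append 7 -> window=[44, 59, 23, 22, 7] -> max=59
step 10: append 6 -> window=[59, 23, 22, 7, 6] -> max=59
step 11: append 48 -> window=[23, 22, 7, 6, 48] -> max=48
Recorded maximums: 89 89 89 80 59 59 48
Changes between consecutive maximums: 3

Answer: 3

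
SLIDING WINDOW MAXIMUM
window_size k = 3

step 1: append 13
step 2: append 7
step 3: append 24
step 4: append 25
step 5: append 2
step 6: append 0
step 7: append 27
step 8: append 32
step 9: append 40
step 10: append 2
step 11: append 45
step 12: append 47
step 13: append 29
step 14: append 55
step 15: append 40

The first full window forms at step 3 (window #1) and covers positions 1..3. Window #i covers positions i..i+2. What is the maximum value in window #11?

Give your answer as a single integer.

Answer: 47

Derivation:
step 1: append 13 -> window=[13] (not full yet)
step 2: append 7 -> window=[13, 7] (not full yet)
step 3: append 24 -> window=[13, 7, 24] -> max=24
step 4: append 25 -> window=[7, 24, 25] -> max=25
step 5: append 2 -> window=[24, 25, 2] -> max=25
step 6: append 0 -> window=[25, 2, 0] -> max=25
step 7: append 27 -> window=[2, 0, 27] -> max=27
step 8: append 32 -> window=[0, 27, 32] -> max=32
step 9: append 40 -> window=[27, 32, 40] -> max=40
step 10: append 2 -> window=[32, 40, 2] -> max=40
step 11: append 45 -> window=[40, 2, 45] -> max=45
step 12: append 47 -> window=[2, 45, 47] -> max=47
step 13: append 29 -> window=[45, 47, 29] -> max=47
Window #11 max = 47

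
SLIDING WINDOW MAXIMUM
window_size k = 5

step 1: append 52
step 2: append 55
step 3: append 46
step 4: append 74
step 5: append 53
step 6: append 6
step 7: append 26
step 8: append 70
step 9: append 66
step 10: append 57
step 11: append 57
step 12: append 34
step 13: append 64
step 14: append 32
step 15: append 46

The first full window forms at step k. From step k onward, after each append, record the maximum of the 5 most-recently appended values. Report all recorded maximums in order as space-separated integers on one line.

Answer: 74 74 74 74 70 70 70 70 66 64 64

Derivation:
step 1: append 52 -> window=[52] (not full yet)
step 2: append 55 -> window=[52, 55] (not full yet)
step 3: append 46 -> window=[52, 55, 46] (not full yet)
step 4: append 74 -> window=[52, 55, 46, 74] (not full yet)
step 5: append 53 -> window=[52, 55, 46, 74, 53] -> max=74
step 6: append 6 -> window=[55, 46, 74, 53, 6] -> max=74
step 7: append 26 -> window=[46, 74, 53, 6, 26] -> max=74
step 8: append 70 -> window=[74, 53, 6, 26, 70] -> max=74
step 9: append 66 -> window=[53, 6, 26, 70, 66] -> max=70
step 10: append 57 -> window=[6, 26, 70, 66, 57] -> max=70
step 11: append 57 -> window=[26, 70, 66, 57, 57] -> max=70
step 12: append 34 -> window=[70, 66, 57, 57, 34] -> max=70
step 13: append 64 -> window=[66, 57, 57, 34, 64] -> max=66
step 14: append 32 -> window=[57, 57, 34, 64, 32] -> max=64
step 15: append 46 -> window=[57, 34, 64, 32, 46] -> max=64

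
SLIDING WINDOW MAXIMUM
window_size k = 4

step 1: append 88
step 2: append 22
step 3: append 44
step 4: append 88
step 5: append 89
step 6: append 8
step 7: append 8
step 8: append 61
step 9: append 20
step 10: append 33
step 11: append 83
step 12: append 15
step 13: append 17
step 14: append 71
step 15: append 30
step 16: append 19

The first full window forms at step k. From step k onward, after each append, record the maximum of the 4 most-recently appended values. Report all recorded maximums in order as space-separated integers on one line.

Answer: 88 89 89 89 89 61 61 83 83 83 83 71 71

Derivation:
step 1: append 88 -> window=[88] (not full yet)
step 2: append 22 -> window=[88, 22] (not full yet)
step 3: append 44 -> window=[88, 22, 44] (not full yet)
step 4: append 88 -> window=[88, 22, 44, 88] -> max=88
step 5: append 89 -> window=[22, 44, 88, 89] -> max=89
step 6: append 8 -> window=[44, 88, 89, 8] -> max=89
step 7: append 8 -> window=[88, 89, 8, 8] -> max=89
step 8: append 61 -> window=[89, 8, 8, 61] -> max=89
step 9: append 20 -> window=[8, 8, 61, 20] -> max=61
step 10: append 33 -> window=[8, 61, 20, 33] -> max=61
step 11: append 83 -> window=[61, 20, 33, 83] -> max=83
step 12: append 15 -> window=[20, 33, 83, 15] -> max=83
step 13: append 17 -> window=[33, 83, 15, 17] -> max=83
step 14: append 71 -> window=[83, 15, 17, 71] -> max=83
step 15: append 30 -> window=[15, 17, 71, 30] -> max=71
step 16: append 19 -> window=[17, 71, 30, 19] -> max=71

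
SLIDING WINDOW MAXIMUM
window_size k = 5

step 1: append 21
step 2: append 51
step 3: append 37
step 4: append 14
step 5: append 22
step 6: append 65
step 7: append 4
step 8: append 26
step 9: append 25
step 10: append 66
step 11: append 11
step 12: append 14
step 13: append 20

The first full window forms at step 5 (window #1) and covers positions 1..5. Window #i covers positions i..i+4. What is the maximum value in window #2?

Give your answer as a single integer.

step 1: append 21 -> window=[21] (not full yet)
step 2: append 51 -> window=[21, 51] (not full yet)
step 3: append 37 -> window=[21, 51, 37] (not full yet)
step 4: append 14 -> window=[21, 51, 37, 14] (not full yet)
step 5: append 22 -> window=[21, 51, 37, 14, 22] -> max=51
step 6: append 65 -> window=[51, 37, 14, 22, 65] -> max=65
Window #2 max = 65

Answer: 65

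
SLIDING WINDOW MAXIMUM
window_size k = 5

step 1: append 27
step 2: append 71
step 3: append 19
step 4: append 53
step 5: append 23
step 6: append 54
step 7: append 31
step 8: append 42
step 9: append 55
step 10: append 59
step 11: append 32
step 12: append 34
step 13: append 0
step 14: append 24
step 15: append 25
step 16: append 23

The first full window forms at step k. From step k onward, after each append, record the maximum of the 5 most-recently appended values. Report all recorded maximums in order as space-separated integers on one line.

step 1: append 27 -> window=[27] (not full yet)
step 2: append 71 -> window=[27, 71] (not full yet)
step 3: append 19 -> window=[27, 71, 19] (not full yet)
step 4: append 53 -> window=[27, 71, 19, 53] (not full yet)
step 5: append 23 -> window=[27, 71, 19, 53, 23] -> max=71
step 6: append 54 -> window=[71, 19, 53, 23, 54] -> max=71
step 7: append 31 -> window=[19, 53, 23, 54, 31] -> max=54
step 8: append 42 -> window=[53, 23, 54, 31, 42] -> max=54
step 9: append 55 -> window=[23, 54, 31, 42, 55] -> max=55
step 10: append 59 -> window=[54, 31, 42, 55, 59] -> max=59
step 11: append 32 -> window=[31, 42, 55, 59, 32] -> max=59
step 12: append 34 -> window=[42, 55, 59, 32, 34] -> max=59
step 13: append 0 -> window=[55, 59, 32, 34, 0] -> max=59
step 14: append 24 -> window=[59, 32, 34, 0, 24] -> max=59
step 15: append 25 -> window=[32, 34, 0, 24, 25] -> max=34
step 16: append 23 -> window=[34, 0, 24, 25, 23] -> max=34

Answer: 71 71 54 54 55 59 59 59 59 59 34 34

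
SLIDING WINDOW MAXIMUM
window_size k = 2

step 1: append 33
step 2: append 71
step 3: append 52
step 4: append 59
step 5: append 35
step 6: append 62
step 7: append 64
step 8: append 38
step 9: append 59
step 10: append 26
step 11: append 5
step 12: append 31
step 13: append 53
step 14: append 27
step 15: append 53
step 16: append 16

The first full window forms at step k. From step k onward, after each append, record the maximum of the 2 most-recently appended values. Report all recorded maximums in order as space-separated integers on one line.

Answer: 71 71 59 59 62 64 64 59 59 26 31 53 53 53 53

Derivation:
step 1: append 33 -> window=[33] (not full yet)
step 2: append 71 -> window=[33, 71] -> max=71
step 3: append 52 -> window=[71, 52] -> max=71
step 4: append 59 -> window=[52, 59] -> max=59
step 5: append 35 -> window=[59, 35] -> max=59
step 6: append 62 -> window=[35, 62] -> max=62
step 7: append 64 -> window=[62, 64] -> max=64
step 8: append 38 -> window=[64, 38] -> max=64
step 9: append 59 -> window=[38, 59] -> max=59
step 10: append 26 -> window=[59, 26] -> max=59
step 11: append 5 -> window=[26, 5] -> max=26
step 12: append 31 -> window=[5, 31] -> max=31
step 13: append 53 -> window=[31, 53] -> max=53
step 14: append 27 -> window=[53, 27] -> max=53
step 15: append 53 -> window=[27, 53] -> max=53
step 16: append 16 -> window=[53, 16] -> max=53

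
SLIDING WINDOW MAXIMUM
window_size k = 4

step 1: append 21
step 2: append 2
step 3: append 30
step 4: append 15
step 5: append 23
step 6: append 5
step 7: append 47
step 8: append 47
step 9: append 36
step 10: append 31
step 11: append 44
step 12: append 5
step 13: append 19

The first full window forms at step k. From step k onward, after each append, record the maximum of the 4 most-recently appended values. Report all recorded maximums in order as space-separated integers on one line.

step 1: append 21 -> window=[21] (not full yet)
step 2: append 2 -> window=[21, 2] (not full yet)
step 3: append 30 -> window=[21, 2, 30] (not full yet)
step 4: append 15 -> window=[21, 2, 30, 15] -> max=30
step 5: append 23 -> window=[2, 30, 15, 23] -> max=30
step 6: append 5 -> window=[30, 15, 23, 5] -> max=30
step 7: append 47 -> window=[15, 23, 5, 47] -> max=47
step 8: append 47 -> window=[23, 5, 47, 47] -> max=47
step 9: append 36 -> window=[5, 47, 47, 36] -> max=47
step 10: append 31 -> window=[47, 47, 36, 31] -> max=47
step 11: append 44 -> window=[47, 36, 31, 44] -> max=47
step 12: append 5 -> window=[36, 31, 44, 5] -> max=44
step 13: append 19 -> window=[31, 44, 5, 19] -> max=44

Answer: 30 30 30 47 47 47 47 47 44 44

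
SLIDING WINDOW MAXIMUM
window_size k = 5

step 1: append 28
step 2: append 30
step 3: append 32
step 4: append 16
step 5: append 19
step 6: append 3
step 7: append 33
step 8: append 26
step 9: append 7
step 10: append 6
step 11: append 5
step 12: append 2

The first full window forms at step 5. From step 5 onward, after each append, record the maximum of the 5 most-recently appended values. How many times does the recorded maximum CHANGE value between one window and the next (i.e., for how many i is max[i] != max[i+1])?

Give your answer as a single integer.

step 1: append 28 -> window=[28] (not full yet)
step 2: append 30 -> window=[28, 30] (not full yet)
step 3: append 32 -> window=[28, 30, 32] (not full yet)
step 4: append 16 -> window=[28, 30, 32, 16] (not full yet)
step 5: append 19 -> window=[28, 30, 32, 16, 19] -> max=32
step 6: append 3 -> window=[30, 32, 16, 19, 3] -> max=32
step 7: append 33 -> window=[32, 16, 19, 3, 33] -> max=33
step 8: append 26 -> window=[16, 19, 3, 33, 26] -> max=33
step 9: append 7 -> window=[19, 3, 33, 26, 7] -> max=33
step 10: append 6 -> window=[3, 33, 26, 7, 6] -> max=33
step 11: append 5 -> window=[33, 26, 7, 6, 5] -> max=33
step 12: append 2 -> window=[26, 7, 6, 5, 2] -> max=26
Recorded maximums: 32 32 33 33 33 33 33 26
Changes between consecutive maximums: 2

Answer: 2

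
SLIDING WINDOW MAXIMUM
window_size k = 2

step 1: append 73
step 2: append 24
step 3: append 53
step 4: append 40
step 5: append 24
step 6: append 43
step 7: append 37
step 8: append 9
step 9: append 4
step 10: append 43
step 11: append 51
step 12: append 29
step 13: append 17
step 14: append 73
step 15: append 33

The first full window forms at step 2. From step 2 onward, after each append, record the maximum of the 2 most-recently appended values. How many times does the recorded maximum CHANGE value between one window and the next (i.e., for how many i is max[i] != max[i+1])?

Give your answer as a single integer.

Answer: 9

Derivation:
step 1: append 73 -> window=[73] (not full yet)
step 2: append 24 -> window=[73, 24] -> max=73
step 3: append 53 -> window=[24, 53] -> max=53
step 4: append 40 -> window=[53, 40] -> max=53
step 5: append 24 -> window=[40, 24] -> max=40
step 6: append 43 -> window=[24, 43] -> max=43
step 7: append 37 -> window=[43, 37] -> max=43
step 8: append 9 -> window=[37, 9] -> max=37
step 9: append 4 -> window=[9, 4] -> max=9
step 10: append 43 -> window=[4, 43] -> max=43
step 11: append 51 -> window=[43, 51] -> max=51
step 12: append 29 -> window=[51, 29] -> max=51
step 13: append 17 -> window=[29, 17] -> max=29
step 14: append 73 -> window=[17, 73] -> max=73
step 15: append 33 -> window=[73, 33] -> max=73
Recorded maximums: 73 53 53 40 43 43 37 9 43 51 51 29 73 73
Changes between consecutive maximums: 9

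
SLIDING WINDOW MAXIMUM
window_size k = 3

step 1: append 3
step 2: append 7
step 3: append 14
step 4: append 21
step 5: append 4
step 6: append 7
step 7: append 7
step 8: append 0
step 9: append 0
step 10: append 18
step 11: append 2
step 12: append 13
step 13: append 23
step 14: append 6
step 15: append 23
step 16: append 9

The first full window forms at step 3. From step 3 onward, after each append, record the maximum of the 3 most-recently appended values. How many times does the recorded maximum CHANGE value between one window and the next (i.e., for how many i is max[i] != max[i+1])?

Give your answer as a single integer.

Answer: 4

Derivation:
step 1: append 3 -> window=[3] (not full yet)
step 2: append 7 -> window=[3, 7] (not full yet)
step 3: append 14 -> window=[3, 7, 14] -> max=14
step 4: append 21 -> window=[7, 14, 21] -> max=21
step 5: append 4 -> window=[14, 21, 4] -> max=21
step 6: append 7 -> window=[21, 4, 7] -> max=21
step 7: append 7 -> window=[4, 7, 7] -> max=7
step 8: append 0 -> window=[7, 7, 0] -> max=7
step 9: append 0 -> window=[7, 0, 0] -> max=7
step 10: append 18 -> window=[0, 0, 18] -> max=18
step 11: append 2 -> window=[0, 18, 2] -> max=18
step 12: append 13 -> window=[18, 2, 13] -> max=18
step 13: append 23 -> window=[2, 13, 23] -> max=23
step 14: append 6 -> window=[13, 23, 6] -> max=23
step 15: append 23 -> window=[23, 6, 23] -> max=23
step 16: append 9 -> window=[6, 23, 9] -> max=23
Recorded maximums: 14 21 21 21 7 7 7 18 18 18 23 23 23 23
Changes between consecutive maximums: 4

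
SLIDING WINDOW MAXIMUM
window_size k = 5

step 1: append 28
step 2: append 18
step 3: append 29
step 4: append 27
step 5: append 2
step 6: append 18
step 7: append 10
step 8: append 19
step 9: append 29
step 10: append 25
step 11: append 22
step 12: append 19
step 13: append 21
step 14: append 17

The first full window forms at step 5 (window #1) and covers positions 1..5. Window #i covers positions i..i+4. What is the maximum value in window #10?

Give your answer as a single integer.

step 1: append 28 -> window=[28] (not full yet)
step 2: append 18 -> window=[28, 18] (not full yet)
step 3: append 29 -> window=[28, 18, 29] (not full yet)
step 4: append 27 -> window=[28, 18, 29, 27] (not full yet)
step 5: append 2 -> window=[28, 18, 29, 27, 2] -> max=29
step 6: append 18 -> window=[18, 29, 27, 2, 18] -> max=29
step 7: append 10 -> window=[29, 27, 2, 18, 10] -> max=29
step 8: append 19 -> window=[27, 2, 18, 10, 19] -> max=27
step 9: append 29 -> window=[2, 18, 10, 19, 29] -> max=29
step 10: append 25 -> window=[18, 10, 19, 29, 25] -> max=29
step 11: append 22 -> window=[10, 19, 29, 25, 22] -> max=29
step 12: append 19 -> window=[19, 29, 25, 22, 19] -> max=29
step 13: append 21 -> window=[29, 25, 22, 19, 21] -> max=29
step 14: append 17 -> window=[25, 22, 19, 21, 17] -> max=25
Window #10 max = 25

Answer: 25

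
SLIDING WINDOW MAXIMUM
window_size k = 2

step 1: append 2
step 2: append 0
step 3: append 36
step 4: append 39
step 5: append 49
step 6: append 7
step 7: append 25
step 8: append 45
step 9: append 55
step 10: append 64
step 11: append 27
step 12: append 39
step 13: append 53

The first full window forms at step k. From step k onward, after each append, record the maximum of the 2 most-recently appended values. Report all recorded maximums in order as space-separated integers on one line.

step 1: append 2 -> window=[2] (not full yet)
step 2: append 0 -> window=[2, 0] -> max=2
step 3: append 36 -> window=[0, 36] -> max=36
step 4: append 39 -> window=[36, 39] -> max=39
step 5: append 49 -> window=[39, 49] -> max=49
step 6: append 7 -> window=[49, 7] -> max=49
step 7: append 25 -> window=[7, 25] -> max=25
step 8: append 45 -> window=[25, 45] -> max=45
step 9: append 55 -> window=[45, 55] -> max=55
step 10: append 64 -> window=[55, 64] -> max=64
step 11: append 27 -> window=[64, 27] -> max=64
step 12: append 39 -> window=[27, 39] -> max=39
step 13: append 53 -> window=[39, 53] -> max=53

Answer: 2 36 39 49 49 25 45 55 64 64 39 53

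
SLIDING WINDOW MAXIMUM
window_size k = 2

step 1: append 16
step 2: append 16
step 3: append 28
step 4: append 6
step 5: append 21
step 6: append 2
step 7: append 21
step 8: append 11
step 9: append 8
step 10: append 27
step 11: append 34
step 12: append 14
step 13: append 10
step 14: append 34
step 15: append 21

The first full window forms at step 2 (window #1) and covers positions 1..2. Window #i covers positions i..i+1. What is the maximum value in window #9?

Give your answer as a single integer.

Answer: 27

Derivation:
step 1: append 16 -> window=[16] (not full yet)
step 2: append 16 -> window=[16, 16] -> max=16
step 3: append 28 -> window=[16, 28] -> max=28
step 4: append 6 -> window=[28, 6] -> max=28
step 5: append 21 -> window=[6, 21] -> max=21
step 6: append 2 -> window=[21, 2] -> max=21
step 7: append 21 -> window=[2, 21] -> max=21
step 8: append 11 -> window=[21, 11] -> max=21
step 9: append 8 -> window=[11, 8] -> max=11
step 10: append 27 -> window=[8, 27] -> max=27
Window #9 max = 27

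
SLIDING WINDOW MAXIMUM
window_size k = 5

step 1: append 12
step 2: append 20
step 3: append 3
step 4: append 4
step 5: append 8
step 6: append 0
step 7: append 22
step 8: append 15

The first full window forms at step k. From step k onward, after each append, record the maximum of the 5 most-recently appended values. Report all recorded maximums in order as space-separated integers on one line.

Answer: 20 20 22 22

Derivation:
step 1: append 12 -> window=[12] (not full yet)
step 2: append 20 -> window=[12, 20] (not full yet)
step 3: append 3 -> window=[12, 20, 3] (not full yet)
step 4: append 4 -> window=[12, 20, 3, 4] (not full yet)
step 5: append 8 -> window=[12, 20, 3, 4, 8] -> max=20
step 6: append 0 -> window=[20, 3, 4, 8, 0] -> max=20
step 7: append 22 -> window=[3, 4, 8, 0, 22] -> max=22
step 8: append 15 -> window=[4, 8, 0, 22, 15] -> max=22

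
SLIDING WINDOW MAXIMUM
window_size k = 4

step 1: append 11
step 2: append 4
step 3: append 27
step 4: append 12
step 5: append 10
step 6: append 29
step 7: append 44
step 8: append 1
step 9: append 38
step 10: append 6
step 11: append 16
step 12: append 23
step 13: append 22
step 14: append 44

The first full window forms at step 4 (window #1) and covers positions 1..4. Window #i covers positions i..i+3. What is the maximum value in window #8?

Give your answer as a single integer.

step 1: append 11 -> window=[11] (not full yet)
step 2: append 4 -> window=[11, 4] (not full yet)
step 3: append 27 -> window=[11, 4, 27] (not full yet)
step 4: append 12 -> window=[11, 4, 27, 12] -> max=27
step 5: append 10 -> window=[4, 27, 12, 10] -> max=27
step 6: append 29 -> window=[27, 12, 10, 29] -> max=29
step 7: append 44 -> window=[12, 10, 29, 44] -> max=44
step 8: append 1 -> window=[10, 29, 44, 1] -> max=44
step 9: append 38 -> window=[29, 44, 1, 38] -> max=44
step 10: append 6 -> window=[44, 1, 38, 6] -> max=44
step 11: append 16 -> window=[1, 38, 6, 16] -> max=38
Window #8 max = 38

Answer: 38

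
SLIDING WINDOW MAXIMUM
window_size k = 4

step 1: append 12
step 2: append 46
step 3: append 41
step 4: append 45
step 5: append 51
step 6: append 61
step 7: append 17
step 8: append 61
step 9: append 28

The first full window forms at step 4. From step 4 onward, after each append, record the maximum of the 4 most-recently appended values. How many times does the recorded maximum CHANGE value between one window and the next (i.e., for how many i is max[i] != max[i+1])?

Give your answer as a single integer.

Answer: 2

Derivation:
step 1: append 12 -> window=[12] (not full yet)
step 2: append 46 -> window=[12, 46] (not full yet)
step 3: append 41 -> window=[12, 46, 41] (not full yet)
step 4: append 45 -> window=[12, 46, 41, 45] -> max=46
step 5: append 51 -> window=[46, 41, 45, 51] -> max=51
step 6: append 61 -> window=[41, 45, 51, 61] -> max=61
step 7: append 17 -> window=[45, 51, 61, 17] -> max=61
step 8: append 61 -> window=[51, 61, 17, 61] -> max=61
step 9: append 28 -> window=[61, 17, 61, 28] -> max=61
Recorded maximums: 46 51 61 61 61 61
Changes between consecutive maximums: 2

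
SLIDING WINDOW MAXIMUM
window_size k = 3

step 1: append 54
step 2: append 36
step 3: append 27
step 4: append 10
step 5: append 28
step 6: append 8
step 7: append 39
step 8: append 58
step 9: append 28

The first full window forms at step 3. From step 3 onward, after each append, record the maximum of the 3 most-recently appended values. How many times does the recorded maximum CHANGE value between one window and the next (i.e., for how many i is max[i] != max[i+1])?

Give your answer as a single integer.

step 1: append 54 -> window=[54] (not full yet)
step 2: append 36 -> window=[54, 36] (not full yet)
step 3: append 27 -> window=[54, 36, 27] -> max=54
step 4: append 10 -> window=[36, 27, 10] -> max=36
step 5: append 28 -> window=[27, 10, 28] -> max=28
step 6: append 8 -> window=[10, 28, 8] -> max=28
step 7: append 39 -> window=[28, 8, 39] -> max=39
step 8: append 58 -> window=[8, 39, 58] -> max=58
step 9: append 28 -> window=[39, 58, 28] -> max=58
Recorded maximums: 54 36 28 28 39 58 58
Changes between consecutive maximums: 4

Answer: 4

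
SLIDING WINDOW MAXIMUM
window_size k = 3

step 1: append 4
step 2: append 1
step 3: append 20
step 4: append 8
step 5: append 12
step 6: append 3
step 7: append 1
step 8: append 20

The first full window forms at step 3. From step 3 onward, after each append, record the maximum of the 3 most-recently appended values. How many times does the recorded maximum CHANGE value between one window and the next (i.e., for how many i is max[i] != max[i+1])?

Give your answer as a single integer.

step 1: append 4 -> window=[4] (not full yet)
step 2: append 1 -> window=[4, 1] (not full yet)
step 3: append 20 -> window=[4, 1, 20] -> max=20
step 4: append 8 -> window=[1, 20, 8] -> max=20
step 5: append 12 -> window=[20, 8, 12] -> max=20
step 6: append 3 -> window=[8, 12, 3] -> max=12
step 7: append 1 -> window=[12, 3, 1] -> max=12
step 8: append 20 -> window=[3, 1, 20] -> max=20
Recorded maximums: 20 20 20 12 12 20
Changes between consecutive maximums: 2

Answer: 2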